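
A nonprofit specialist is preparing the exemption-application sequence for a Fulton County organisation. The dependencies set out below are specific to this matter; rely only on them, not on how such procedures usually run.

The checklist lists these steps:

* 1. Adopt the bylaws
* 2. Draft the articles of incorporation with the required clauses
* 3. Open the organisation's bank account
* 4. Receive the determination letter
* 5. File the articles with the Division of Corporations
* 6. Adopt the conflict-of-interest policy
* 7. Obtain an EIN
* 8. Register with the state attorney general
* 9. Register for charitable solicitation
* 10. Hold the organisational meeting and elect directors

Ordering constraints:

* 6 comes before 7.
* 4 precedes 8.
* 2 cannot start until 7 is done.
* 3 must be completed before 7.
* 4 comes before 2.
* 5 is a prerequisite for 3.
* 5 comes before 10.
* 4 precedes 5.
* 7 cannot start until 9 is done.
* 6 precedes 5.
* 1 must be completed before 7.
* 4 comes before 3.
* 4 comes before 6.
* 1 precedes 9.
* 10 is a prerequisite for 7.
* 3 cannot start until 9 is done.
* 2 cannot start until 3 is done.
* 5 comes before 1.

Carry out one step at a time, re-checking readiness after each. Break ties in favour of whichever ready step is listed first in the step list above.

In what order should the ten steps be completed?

4 has no prerequisites → 4 first.
6 and 8 are both available; 6 is listed earlier → 6.
Now 5 and 8 have their prerequisites met. 5 is listed earlier, so 5 next.
Ready: 1, 8 and 10. 1 is listed earlier → 1.
8, 9 and 10 are all available; 8 is listed earlier → 8.
Ready: 9 and 10. 9 is listed earlier → 9.
Ready: 3 and 10. 3 is listed earlier → 3.
That leaves 10 as the only ready step → 10.
7 is the only step now ready → 7.
Next only 2 has its prerequisites met → 2.

4, 6, 5, 1, 8, 9, 3, 10, 7, 2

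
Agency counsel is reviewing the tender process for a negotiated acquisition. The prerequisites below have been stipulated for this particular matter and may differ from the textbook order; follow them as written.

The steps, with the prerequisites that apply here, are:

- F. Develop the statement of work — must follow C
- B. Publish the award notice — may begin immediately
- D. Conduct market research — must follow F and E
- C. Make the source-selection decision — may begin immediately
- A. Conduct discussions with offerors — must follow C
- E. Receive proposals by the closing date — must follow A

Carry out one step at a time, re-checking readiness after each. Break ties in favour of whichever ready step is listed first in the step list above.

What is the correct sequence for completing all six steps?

B, C, F, A, E, D

B and C have no prerequisites; B is listed earlier, so B is first.
Next only C has its prerequisites met → C.
Ready: F and A. F is listed earlier → F.
Next only A has its prerequisites met → A.
E is the only step now ready → E.
Next only D has its prerequisites met → D.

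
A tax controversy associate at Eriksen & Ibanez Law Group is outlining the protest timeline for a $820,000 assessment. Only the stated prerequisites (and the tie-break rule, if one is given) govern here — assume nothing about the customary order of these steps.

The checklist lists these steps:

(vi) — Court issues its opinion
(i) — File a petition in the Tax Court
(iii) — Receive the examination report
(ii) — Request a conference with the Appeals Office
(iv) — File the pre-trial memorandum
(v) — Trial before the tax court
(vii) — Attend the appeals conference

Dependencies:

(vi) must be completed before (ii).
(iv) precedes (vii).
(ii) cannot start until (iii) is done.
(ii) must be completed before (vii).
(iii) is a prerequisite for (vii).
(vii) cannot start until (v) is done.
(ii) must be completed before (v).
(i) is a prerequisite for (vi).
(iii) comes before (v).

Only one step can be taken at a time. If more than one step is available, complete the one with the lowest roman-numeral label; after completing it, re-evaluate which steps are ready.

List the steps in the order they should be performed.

Nothing is required for (i), (iii) and (iv). (i) has the earlier label → (i) first.
(iii), (iv) and (vi) are all available; (iii) has the earlier label → (iii).
Now (iv) and (vi) have their prerequisites met. (iv) has the earlier label, so (iv) next.
Next only (vi) has its prerequisites met → (vi).
Next only (ii) has its prerequisites met → (ii).
That leaves (v) as the only ready step → (v).
(vii) is the only step now ready → (vii).

(i), (iii), (iv), (vi), (ii), (v), (vii)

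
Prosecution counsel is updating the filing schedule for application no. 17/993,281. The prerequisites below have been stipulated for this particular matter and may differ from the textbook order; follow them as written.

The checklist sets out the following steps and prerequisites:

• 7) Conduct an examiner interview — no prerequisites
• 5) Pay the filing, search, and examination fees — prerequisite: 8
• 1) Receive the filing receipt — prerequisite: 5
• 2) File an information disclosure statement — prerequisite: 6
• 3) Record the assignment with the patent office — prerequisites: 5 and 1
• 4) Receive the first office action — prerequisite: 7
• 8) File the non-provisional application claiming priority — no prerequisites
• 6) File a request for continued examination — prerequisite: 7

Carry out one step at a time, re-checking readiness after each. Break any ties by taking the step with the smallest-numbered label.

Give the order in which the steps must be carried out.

7 and 8 have no prerequisites; 7 has the earlier label, so 7 is first.
Now 4, 6 and 8 have their prerequisites met. 4 has the earlier label, so 4 next.
6 and 8 are both available; 6 has the earlier label → 6.
Now 2 and 8 have their prerequisites met. 2 has the earlier label, so 2 next.
That leaves 8 as the only ready step → 8.
5 needed 8, now all done → 5.
1 needed 5, now all done → 1.
3 needed 1 and 5, now all done → 3.

7, 4, 6, 2, 8, 5, 1, 3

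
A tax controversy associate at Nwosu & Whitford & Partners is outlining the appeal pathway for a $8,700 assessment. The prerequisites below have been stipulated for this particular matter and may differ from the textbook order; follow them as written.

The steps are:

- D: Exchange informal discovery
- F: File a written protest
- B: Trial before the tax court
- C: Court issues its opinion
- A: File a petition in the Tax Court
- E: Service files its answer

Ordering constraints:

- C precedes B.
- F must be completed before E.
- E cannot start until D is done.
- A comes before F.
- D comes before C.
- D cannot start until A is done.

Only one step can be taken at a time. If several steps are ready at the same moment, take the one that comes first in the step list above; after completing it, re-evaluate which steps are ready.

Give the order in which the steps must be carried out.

A D F C B E

A has no prerequisites → A first.
Now D and F have their prerequisites met. D is listed earlier, so D next.
F and C are both available; F is listed earlier → F.
C and E are both available; C is listed earlier → C.
Now B and E have their prerequisites met. B is listed earlier, so B next.
E needed D and F, now all done → E.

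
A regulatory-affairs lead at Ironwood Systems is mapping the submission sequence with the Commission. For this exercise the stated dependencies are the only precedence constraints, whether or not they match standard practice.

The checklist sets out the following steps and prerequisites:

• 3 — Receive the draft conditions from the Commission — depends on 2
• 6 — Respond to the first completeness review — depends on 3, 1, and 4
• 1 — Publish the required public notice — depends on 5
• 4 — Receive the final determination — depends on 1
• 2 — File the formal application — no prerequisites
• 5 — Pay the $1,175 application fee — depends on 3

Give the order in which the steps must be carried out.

2 has no prerequisites → 2 first.
Next only 3 has its prerequisites met → 3.
5 is the only step now ready → 5.
That leaves 1 as the only ready step → 1.
4 needed 1, now all done → 4.
6 needed 3, 1 and 4, now all done → 6.

2, 3, 5, 1, 4, 6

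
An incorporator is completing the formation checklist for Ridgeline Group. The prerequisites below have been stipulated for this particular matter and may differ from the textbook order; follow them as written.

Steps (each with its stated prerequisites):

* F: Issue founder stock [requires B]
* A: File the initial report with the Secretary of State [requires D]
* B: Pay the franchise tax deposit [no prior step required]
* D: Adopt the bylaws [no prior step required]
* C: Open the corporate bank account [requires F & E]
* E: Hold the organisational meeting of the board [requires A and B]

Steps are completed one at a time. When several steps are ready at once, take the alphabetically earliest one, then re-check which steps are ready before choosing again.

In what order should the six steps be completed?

Nothing is required for B and D. B has the earlier label → B first.
F now also ready, so the ready set is {D, F}; D has the earlier label → D.
Ready: A and F. A has the earlier label → A.
E and F are both available; E has the earlier label → E.
Next only F has its prerequisites met → F.
C is the only step now ready → C.

B, D, A, E, F, C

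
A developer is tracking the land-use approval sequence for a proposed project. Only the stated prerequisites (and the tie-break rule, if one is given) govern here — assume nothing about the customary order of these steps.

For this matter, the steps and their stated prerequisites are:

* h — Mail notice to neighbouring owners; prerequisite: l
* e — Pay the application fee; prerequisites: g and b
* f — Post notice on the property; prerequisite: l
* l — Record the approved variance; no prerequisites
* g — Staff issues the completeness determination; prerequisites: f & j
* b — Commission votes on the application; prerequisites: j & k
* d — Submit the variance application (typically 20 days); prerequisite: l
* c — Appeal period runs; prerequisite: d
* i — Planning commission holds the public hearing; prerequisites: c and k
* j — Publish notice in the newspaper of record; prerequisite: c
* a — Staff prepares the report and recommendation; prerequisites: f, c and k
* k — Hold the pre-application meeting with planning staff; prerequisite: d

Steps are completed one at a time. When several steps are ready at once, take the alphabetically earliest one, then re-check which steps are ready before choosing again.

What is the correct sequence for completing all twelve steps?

l is the only step with nothing outstanding, so it goes first.
Ready: d, f and h. d has the earlier label → d.
c and k now also ready, so the ready set is {c, f, h, k}; c has the earlier label → c.
j now also ready, so the ready set is {f, h, j, k}; f has the earlier label → f.
Ready: h, j and k. h has the earlier label → h.
j and k are both available; j has the earlier label → j.
g and k are both available; g has the earlier label → g.
That leaves k as the only ready step → k.
a, b and i are all available; a has the earlier label → a.
Now b and i have their prerequisites met. b has the earlier label, so b next.
e now also ready, so the ready set is {e, i}; e has the earlier label → e.
i needed c and k, now all done → i.

l, d, c, f, h, j, g, k, a, b, e, i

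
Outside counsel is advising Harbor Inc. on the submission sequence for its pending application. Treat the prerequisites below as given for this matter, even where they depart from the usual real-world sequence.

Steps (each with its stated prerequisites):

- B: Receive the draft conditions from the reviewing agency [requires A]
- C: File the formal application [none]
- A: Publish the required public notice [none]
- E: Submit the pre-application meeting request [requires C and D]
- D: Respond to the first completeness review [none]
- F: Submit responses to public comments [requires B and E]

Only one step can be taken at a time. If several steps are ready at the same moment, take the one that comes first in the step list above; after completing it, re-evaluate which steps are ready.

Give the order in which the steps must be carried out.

C A B D E F

C, A and D have no prerequisites; C is listed earlier, so C is first.
Ready: A and D. A is listed earlier → A.
B now also ready, so the ready set is {B, D}; B is listed earlier → B.
D is the only step now ready → D.
E needed C and D, now all done → E.
F needed B and E, now all done → F.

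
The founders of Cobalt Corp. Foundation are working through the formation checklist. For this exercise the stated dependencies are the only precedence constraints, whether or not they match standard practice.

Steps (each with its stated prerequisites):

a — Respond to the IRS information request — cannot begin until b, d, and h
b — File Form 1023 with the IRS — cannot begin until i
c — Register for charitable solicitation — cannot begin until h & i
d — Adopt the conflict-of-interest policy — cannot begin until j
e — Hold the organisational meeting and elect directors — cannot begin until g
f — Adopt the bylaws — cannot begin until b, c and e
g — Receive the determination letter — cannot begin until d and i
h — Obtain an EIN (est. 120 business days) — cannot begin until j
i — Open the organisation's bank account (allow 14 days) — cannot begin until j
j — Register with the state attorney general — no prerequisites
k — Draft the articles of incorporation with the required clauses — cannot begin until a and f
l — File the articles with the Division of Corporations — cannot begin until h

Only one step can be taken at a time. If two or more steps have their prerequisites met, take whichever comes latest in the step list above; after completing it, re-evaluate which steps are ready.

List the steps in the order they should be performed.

j, i, h, l, d, g, e, c, b, f, a, k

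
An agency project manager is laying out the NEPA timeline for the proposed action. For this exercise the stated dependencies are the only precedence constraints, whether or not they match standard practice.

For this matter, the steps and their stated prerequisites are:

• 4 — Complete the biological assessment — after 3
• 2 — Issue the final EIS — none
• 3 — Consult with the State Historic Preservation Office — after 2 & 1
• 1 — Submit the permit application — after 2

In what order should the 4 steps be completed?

2, 1, 3, 4

2 has no prerequisites → 2 first.
Next only 1 has its prerequisites met → 1.
3 needed 2 and 1, now all done → 3.
Next only 4 has its prerequisites met → 4.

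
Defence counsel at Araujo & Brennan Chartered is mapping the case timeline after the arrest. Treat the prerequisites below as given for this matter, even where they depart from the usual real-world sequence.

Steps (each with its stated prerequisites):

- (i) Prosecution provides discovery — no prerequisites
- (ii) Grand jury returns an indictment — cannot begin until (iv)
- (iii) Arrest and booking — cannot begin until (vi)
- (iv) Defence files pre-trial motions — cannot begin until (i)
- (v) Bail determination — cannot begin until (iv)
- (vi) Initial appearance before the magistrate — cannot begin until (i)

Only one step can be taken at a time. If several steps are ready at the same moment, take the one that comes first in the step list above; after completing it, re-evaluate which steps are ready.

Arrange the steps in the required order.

(i) is the only step with nothing outstanding, so it goes first.
Now (iv) and (vi) have their prerequisites met. (iv) is listed earlier, so (iv) next.
(ii), (v) and (vi) are all available; (ii) is listed earlier → (ii).
(v) and (vi) are both available; (v) is listed earlier → (v).
(vi) is the only step now ready → (vi).
That leaves (iii) as the only ready step → (iii).

(i) → (iv) → (ii) → (v) → (vi) → (iii)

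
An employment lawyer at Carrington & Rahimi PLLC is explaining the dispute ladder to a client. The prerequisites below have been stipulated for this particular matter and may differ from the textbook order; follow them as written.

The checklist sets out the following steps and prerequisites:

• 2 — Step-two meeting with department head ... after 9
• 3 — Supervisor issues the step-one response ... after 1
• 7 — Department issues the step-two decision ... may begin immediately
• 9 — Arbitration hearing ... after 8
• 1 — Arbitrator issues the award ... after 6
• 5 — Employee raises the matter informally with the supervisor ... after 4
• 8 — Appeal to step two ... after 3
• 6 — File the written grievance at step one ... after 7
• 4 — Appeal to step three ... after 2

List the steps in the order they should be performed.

7 → 6 → 1 → 3 → 8 → 9 → 2 → 4 → 5

7 has no prerequisites → 7 first.
6 needed 7, now all done → 6.
That leaves 1 as the only ready step → 1.
That leaves 3 as the only ready step → 3.
8 needed 3, now all done → 8.
9 is the only step now ready → 9.
2 is the only step now ready → 2.
4 is the only step now ready → 4.
5 is the only step now ready → 5.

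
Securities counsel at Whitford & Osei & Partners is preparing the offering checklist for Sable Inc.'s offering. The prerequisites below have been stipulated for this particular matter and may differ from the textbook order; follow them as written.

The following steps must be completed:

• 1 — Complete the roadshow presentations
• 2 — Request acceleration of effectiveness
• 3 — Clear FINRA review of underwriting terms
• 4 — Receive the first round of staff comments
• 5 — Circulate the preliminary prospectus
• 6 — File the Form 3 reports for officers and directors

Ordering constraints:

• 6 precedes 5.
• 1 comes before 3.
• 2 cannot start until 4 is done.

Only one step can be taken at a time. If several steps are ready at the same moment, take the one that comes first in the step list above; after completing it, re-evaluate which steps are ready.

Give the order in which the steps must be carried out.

1 3 4 2 6 5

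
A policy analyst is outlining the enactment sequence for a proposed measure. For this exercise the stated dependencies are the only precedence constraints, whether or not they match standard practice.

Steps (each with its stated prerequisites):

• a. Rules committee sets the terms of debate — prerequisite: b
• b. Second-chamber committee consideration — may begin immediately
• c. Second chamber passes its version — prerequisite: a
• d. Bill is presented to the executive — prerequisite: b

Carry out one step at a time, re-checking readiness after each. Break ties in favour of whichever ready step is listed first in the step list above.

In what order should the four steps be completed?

b → a → c → d

b is the only step with nothing outstanding, so it goes first.
a and d are both available; a is listed earlier → a.
Ready: c and d. c is listed earlier → c.
d needed b, now all done → d.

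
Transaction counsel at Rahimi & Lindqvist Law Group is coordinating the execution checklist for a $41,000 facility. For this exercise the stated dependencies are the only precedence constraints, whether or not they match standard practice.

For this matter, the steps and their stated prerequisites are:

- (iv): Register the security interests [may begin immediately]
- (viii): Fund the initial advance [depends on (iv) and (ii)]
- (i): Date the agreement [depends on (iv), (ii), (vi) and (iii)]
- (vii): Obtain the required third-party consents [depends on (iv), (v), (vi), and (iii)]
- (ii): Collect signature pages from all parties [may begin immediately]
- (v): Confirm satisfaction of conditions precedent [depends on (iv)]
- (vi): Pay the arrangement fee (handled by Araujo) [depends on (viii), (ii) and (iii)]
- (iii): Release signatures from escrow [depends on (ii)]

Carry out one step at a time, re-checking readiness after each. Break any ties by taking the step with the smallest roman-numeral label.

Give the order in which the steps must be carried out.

Nothing is required for (ii) and (iv). (ii) has the earlier label → (ii) first.
(iii) and (iv) are both available; (iii) has the earlier label → (iii).
Next only (iv) has its prerequisites met → (iv).
Ready: (v) and (viii). (v) has the earlier label → (v).
(viii) needed (ii) and (iv), now all done → (viii).
(vi) needed (ii), (iii) and (viii), now all done → (vi).
(i) and (vii) are both available; (i) has the earlier label → (i).
That leaves (vii) as the only ready step → (vii).

(ii), (iii), (iv), (v), (viii), (vi), (i), (vii)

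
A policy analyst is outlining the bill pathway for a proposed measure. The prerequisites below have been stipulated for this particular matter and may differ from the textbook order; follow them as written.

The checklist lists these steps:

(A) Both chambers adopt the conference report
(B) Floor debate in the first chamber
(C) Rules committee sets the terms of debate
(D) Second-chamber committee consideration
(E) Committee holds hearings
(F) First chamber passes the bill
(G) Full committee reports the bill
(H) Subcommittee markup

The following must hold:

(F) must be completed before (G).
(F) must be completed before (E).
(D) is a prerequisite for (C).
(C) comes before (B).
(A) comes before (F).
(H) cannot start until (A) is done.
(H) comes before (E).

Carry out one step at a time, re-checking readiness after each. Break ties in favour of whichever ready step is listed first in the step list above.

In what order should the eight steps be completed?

(A) and (D) have no prerequisites; (A) is listed earlier, so (A) is first.
Ready: (D), (F) and (H). (D) is listed earlier → (D).
(C) now also ready, so the ready set is {(C), (F), (H)}; (C) is listed earlier → (C).
Now (B), (F) and (H) have their prerequisites met. (B) is listed earlier, so (B) next.
Ready: (F) and (H). (F) is listed earlier → (F).
Now (G) and (H) have their prerequisites met. (G) is listed earlier, so (G) next.
(H) needed (A), now all done → (H).
(E) needed (F) and (H), now all done → (E).

(A) → (D) → (C) → (B) → (F) → (G) → (H) → (E)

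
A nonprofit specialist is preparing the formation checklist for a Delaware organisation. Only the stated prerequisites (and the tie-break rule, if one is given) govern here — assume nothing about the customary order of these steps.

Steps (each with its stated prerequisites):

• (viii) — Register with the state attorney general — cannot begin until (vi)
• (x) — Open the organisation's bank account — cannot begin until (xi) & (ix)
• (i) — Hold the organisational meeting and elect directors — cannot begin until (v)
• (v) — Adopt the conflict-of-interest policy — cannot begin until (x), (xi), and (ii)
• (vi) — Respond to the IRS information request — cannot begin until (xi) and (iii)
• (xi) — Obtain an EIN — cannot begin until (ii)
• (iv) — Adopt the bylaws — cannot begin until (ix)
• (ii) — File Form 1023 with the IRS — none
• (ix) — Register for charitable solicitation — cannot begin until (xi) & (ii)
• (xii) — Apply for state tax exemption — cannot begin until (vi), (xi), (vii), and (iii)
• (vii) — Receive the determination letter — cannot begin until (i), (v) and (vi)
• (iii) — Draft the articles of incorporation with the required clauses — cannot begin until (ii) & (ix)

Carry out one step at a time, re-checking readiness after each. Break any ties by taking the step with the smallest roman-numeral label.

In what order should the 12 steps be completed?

(ii), (xi), (ix), (iii), (iv), (vi), (viii), (x), (v), (i), (vii), (xii)

(ii) has no prerequisites → (ii) first.
(xi) needed (ii), now all done → (xi).
Next only (ix) has its prerequisites met → (ix).
Ready: (iii), (iv) and (x). (iii) has the earlier label → (iii).
(vi) now also ready, so the ready set is {(iv), (vi), (x)}; (iv) has the earlier label → (iv).
Ready: (vi) and (x). (vi) has the earlier label → (vi).
(viii) and (x) are both available; (viii) has the earlier label → (viii).
That leaves (x) as the only ready step → (x).
That leaves (v) as the only ready step → (v).
That leaves (i) as the only ready step → (i).
Next only (vii) has its prerequisites met → (vii).
(xii) needed (iii), (vi), (vii) and (xi), now all done → (xii).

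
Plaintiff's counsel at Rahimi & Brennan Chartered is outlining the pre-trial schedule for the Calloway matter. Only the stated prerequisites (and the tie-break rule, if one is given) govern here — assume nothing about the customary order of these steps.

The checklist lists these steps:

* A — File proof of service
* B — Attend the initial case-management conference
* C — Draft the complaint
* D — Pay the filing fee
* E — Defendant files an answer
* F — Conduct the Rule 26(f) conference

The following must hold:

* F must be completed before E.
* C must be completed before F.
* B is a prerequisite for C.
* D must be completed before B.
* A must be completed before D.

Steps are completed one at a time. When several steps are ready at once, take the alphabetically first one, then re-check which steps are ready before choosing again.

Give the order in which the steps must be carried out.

A has no prerequisites → A first.
D needed A, now all done → D.
B needed D, now all done → B.
C is the only step now ready → C.
Next only F has its prerequisites met → F.
E needed F, now all done → E.

A, D, B, C, F, E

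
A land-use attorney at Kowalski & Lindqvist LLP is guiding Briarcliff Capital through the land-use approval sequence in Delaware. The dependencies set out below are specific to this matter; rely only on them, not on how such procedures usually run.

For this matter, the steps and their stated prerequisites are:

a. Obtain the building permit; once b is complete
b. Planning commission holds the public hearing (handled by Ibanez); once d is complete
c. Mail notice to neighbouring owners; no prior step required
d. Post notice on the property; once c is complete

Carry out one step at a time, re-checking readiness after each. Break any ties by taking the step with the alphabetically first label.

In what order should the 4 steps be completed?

c, d, b, a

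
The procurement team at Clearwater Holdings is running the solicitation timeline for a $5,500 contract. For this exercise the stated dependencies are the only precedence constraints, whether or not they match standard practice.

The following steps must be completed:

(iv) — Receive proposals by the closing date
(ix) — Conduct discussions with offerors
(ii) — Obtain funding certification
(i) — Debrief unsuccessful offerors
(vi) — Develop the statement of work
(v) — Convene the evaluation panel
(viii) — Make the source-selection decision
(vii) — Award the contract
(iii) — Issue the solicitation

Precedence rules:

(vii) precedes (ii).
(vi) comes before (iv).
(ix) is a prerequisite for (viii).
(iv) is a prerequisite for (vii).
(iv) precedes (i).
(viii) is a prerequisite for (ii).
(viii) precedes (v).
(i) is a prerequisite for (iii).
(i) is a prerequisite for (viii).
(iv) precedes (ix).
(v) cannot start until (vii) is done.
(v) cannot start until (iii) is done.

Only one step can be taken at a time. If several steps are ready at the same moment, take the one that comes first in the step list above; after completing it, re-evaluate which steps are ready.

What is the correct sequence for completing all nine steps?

(vi) has no prerequisites → (vi) first.
(iv) needed (vi), now all done → (iv).
(ix), (i) and (vii) are all available; (ix) is listed earlier → (ix).
Ready: (i) and (vii). (i) is listed earlier → (i).
(viii), (vii) and (iii) are all available; (viii) is listed earlier → (viii).
Ready: (vii) and (iii). (vii) is listed earlier → (vii).
Ready: (ii) and (iii). (ii) is listed earlier → (ii).
That leaves (iii) as the only ready step → (iii).
Next only (v) has its prerequisites met → (v).

(vi) (iv) (ix) (i) (viii) (vii) (ii) (iii) (v)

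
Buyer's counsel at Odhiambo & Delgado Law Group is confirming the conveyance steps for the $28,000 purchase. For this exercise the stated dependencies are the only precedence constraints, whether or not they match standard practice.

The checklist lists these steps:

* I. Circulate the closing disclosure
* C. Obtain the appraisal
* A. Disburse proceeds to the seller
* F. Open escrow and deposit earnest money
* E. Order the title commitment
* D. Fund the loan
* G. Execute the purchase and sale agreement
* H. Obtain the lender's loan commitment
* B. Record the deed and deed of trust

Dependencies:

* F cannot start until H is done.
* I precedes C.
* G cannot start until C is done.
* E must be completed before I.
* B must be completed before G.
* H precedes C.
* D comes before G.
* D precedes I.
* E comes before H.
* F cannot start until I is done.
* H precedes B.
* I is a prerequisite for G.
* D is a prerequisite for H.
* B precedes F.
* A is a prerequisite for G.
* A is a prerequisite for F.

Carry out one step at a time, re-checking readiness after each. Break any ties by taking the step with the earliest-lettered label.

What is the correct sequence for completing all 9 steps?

Nothing is required for A, D and E. A has the earlier label → A first.
D and E are both available; D has the earlier label → D.
That leaves E as the only ready step → E.
Now H and I have their prerequisites met. H has the earlier label, so H next.
B now also ready, so the ready set is {B, I}; B has the earlier label → B.
I needed D and E, now all done → I.
C and F are both available; C has the earlier label → C.
Now F and G have their prerequisites met. F has the earlier label, so F next.
Next only G has its prerequisites met → G.

A, D, E, H, B, I, C, F, G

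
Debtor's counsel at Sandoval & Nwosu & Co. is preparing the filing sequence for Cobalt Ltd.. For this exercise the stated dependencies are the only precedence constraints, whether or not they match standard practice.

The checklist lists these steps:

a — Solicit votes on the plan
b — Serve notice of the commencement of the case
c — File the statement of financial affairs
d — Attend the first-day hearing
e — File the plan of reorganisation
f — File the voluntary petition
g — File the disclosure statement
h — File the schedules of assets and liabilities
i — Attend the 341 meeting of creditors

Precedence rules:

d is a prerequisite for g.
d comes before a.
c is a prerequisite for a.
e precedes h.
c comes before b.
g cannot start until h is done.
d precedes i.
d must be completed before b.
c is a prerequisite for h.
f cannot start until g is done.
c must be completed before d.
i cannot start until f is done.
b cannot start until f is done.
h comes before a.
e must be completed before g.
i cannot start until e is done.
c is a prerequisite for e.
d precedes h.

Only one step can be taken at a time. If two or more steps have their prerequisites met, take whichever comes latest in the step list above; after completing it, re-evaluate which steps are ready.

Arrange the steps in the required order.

c has no prerequisites → c first.
Ready: e and d. e is listed later → e.
d is the only step now ready → d.
h needed e, d and c, now all done → h.
Now g and a have their prerequisites met. g is listed later, so g next.
f and a are both available; f is listed later → f.
i and b now also ready, so the ready set is {i, b, a}; i is listed later → i.
Now b and a have their prerequisites met. b is listed later, so b next.
That leaves a as the only ready step → a.

c → e → d → h → g → f → i → b → a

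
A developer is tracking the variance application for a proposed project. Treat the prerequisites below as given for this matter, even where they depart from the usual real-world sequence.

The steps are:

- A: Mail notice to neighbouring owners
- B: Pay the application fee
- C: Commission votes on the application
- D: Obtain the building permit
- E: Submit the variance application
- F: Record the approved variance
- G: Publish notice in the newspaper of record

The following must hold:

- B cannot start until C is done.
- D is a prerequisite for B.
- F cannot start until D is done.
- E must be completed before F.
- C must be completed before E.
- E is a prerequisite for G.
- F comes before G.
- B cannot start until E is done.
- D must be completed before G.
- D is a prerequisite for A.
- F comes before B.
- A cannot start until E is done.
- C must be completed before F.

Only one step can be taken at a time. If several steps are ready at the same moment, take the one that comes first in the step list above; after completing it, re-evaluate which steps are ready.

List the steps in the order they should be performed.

C and D have no prerequisites; C is listed earlier, so C is first.
Now D and E have their prerequisites met. D is listed earlier, so D next.
That leaves E as the only ready step → E.
Ready: A and F. A is listed earlier → A.
F needed C, D and E, now all done → F.
B and G are both available; B is listed earlier → B.
G needed D, E and F, now all done → G.

C, D, E, A, F, B, G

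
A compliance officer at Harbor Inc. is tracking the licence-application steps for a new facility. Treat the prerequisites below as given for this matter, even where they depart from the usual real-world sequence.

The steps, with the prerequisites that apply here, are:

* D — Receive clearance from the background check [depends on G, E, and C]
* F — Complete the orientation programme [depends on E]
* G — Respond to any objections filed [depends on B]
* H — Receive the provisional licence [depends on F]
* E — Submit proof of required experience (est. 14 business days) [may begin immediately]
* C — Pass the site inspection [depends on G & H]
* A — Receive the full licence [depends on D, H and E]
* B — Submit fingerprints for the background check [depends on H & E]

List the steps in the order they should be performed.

E has no prerequisites → E first.
F needed E, now all done → F.
H is the only step now ready → H.
Next only B has its prerequisites met → B.
That leaves G as the only ready step → G.
C is the only step now ready → C.
D is the only step now ready → D.
Next only A has its prerequisites met → A.

E, F, H, B, G, C, D, A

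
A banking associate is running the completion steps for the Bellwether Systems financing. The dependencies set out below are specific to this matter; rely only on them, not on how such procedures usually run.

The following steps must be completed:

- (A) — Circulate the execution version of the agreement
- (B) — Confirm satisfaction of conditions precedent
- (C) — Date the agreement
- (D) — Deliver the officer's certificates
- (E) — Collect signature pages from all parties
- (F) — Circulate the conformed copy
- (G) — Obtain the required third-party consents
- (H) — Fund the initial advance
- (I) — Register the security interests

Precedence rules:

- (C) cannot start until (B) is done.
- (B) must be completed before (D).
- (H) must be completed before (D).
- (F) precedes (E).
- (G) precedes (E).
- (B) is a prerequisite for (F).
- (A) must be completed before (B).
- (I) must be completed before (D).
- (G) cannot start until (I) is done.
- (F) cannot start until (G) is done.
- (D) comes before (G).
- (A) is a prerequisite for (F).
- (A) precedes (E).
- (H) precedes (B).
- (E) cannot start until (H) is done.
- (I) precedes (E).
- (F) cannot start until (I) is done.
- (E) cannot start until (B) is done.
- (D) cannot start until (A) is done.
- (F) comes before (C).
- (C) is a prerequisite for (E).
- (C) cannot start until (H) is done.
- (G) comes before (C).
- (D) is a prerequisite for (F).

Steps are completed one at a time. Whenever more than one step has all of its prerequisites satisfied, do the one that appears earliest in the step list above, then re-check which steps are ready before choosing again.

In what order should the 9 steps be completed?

(A), (H), (B), (I), (D), (G), (F), (C), (E)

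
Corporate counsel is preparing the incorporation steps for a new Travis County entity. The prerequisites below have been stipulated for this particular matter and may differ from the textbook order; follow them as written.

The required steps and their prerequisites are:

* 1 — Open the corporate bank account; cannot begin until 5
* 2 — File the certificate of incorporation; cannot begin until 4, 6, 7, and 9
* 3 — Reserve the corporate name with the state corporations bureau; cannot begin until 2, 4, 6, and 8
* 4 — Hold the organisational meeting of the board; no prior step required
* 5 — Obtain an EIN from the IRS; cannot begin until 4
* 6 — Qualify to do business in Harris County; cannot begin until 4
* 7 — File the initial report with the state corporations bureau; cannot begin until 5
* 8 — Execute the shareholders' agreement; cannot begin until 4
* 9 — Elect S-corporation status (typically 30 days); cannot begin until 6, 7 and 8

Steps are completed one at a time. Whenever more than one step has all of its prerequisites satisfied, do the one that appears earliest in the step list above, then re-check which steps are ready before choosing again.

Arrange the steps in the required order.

4 → 5 → 1 → 6 → 7 → 8 → 9 → 2 → 3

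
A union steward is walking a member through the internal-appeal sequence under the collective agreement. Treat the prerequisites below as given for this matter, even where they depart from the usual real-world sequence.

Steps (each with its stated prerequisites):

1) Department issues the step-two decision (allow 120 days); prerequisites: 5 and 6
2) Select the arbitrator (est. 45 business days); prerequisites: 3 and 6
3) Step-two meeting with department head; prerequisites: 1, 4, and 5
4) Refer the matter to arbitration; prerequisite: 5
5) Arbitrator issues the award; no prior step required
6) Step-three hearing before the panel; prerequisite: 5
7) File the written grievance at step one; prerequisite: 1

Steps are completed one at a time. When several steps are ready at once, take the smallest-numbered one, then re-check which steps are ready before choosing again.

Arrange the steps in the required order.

Only 5 has no prerequisites, so it is first.
Ready: 4 and 6. 4 has the earlier label → 4.
That leaves 6 as the only ready step → 6.
Next only 1 has its prerequisites met → 1.
3 and 7 are both available; 3 has the earlier label → 3.
2 now also ready, so the ready set is {2, 7}; 2 has the earlier label → 2.
7 is the only step now ready → 7.

5, 4, 6, 1, 3, 2, 7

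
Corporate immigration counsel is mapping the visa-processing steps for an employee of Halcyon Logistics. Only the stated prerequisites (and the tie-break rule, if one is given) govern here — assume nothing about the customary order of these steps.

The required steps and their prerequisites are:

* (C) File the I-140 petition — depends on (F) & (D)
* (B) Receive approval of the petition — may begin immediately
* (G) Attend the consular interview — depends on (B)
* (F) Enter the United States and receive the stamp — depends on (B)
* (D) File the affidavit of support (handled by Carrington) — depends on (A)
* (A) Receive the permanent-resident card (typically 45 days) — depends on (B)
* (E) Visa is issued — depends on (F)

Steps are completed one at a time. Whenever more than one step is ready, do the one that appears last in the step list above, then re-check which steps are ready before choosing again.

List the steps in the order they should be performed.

(B), (A), (D), (F), (E), (G), (C)

(B) is the only step with nothing outstanding, so it goes first.
Now (A), (F) and (G) have their prerequisites met. (A) is listed later, so (A) next.
Ready: (D), (F) and (G). (D) is listed later → (D).
Ready: (F) and (G). (F) is listed later → (F).
Now (E), (G) and (C) have their prerequisites met. (E) is listed later, so (E) next.
Now (G) and (C) have their prerequisites met. (G) is listed later, so (G) next.
Next only (C) has its prerequisites met → (C).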